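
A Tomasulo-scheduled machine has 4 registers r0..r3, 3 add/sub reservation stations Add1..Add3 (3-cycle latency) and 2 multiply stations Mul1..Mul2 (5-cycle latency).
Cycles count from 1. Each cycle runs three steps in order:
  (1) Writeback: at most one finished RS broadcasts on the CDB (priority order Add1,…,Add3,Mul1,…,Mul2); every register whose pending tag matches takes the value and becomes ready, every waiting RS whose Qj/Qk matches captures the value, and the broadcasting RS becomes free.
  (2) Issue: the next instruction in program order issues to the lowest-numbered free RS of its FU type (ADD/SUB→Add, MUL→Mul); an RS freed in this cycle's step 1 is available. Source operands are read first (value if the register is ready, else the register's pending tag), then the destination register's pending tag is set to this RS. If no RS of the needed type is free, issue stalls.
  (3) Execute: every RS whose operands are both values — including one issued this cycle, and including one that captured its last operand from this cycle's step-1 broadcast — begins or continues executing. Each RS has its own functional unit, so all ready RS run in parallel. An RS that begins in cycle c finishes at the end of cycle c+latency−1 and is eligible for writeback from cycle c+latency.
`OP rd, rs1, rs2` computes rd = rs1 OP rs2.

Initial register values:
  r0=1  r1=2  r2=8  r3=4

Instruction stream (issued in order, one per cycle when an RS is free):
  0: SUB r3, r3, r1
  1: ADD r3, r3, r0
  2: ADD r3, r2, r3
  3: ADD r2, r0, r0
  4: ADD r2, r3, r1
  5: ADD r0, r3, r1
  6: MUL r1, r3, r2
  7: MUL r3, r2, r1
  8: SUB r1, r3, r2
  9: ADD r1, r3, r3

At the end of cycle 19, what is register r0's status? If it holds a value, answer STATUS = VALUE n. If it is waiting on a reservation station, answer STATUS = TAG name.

STATUS = VALUE 13

c1: issue SUB r3<-Add1 | r0:1,r1:2,r2:8,r3:Add1
c2: issue ADD r3<-Add2 | r0:1,r1:2,r2:8,r3:Add2
c3: issue ADD r3<-Add3 | r0:1,r1:2,r2:8,r3:Add3
c4: CDB Add1=2; issue ADD r2<-Add1 | r0:1,r1:2,r2:Add1,r3:Add3
c5: stall | r0:1,r1:2,r2:Add1,r3:Add3
c6: stall | r0:1,r1:2,r2:Add1,r3:Add3
c7: CDB Add1=2; issue ADD r2<-Add1 | r0:1,r1:2,r2:Add1,r3:Add3
c8: CDB Add2=3; issue ADD r0<-Add2 | r0:Add2,r1:2,r2:Add1,r3:Add3
c9: issue MUL r1<-Mul1 | r0:Add2,r1:Mul1,r2:Add1,r3:Add3
c10: issue MUL r3<-Mul2 | r0:Add2,r1:Mul1,r2:Add1,r3:Mul2
c11: CDB Add3=11; issue SUB r1<-Add3 | r0:Add2,r1:Add3,r2:Add1,r3:Mul2
c12: stall | r0:Add2,r1:Add3,r2:Add1,r3:Mul2
c13: stall | r0:Add2,r1:Add3,r2:Add1,r3:Mul2
c14: CDB Add1=13; issue ADD r1<-Add1 | r0:Add2,r1:Add1,r2:13,r3:Mul2
c15: CDB Add2=13 | r0:13,r1:Add1,r2:13,r3:Mul2
c16: - | r0:13,r1:Add1,r2:13,r3:Mul2
c17: - | r0:13,r1:Add1,r2:13,r3:Mul2
c18: - | r0:13,r1:Add1,r2:13,r3:Mul2
c19: CDB Mul1=143 | r0:13,r1:Add1,r2:13,r3:Mul2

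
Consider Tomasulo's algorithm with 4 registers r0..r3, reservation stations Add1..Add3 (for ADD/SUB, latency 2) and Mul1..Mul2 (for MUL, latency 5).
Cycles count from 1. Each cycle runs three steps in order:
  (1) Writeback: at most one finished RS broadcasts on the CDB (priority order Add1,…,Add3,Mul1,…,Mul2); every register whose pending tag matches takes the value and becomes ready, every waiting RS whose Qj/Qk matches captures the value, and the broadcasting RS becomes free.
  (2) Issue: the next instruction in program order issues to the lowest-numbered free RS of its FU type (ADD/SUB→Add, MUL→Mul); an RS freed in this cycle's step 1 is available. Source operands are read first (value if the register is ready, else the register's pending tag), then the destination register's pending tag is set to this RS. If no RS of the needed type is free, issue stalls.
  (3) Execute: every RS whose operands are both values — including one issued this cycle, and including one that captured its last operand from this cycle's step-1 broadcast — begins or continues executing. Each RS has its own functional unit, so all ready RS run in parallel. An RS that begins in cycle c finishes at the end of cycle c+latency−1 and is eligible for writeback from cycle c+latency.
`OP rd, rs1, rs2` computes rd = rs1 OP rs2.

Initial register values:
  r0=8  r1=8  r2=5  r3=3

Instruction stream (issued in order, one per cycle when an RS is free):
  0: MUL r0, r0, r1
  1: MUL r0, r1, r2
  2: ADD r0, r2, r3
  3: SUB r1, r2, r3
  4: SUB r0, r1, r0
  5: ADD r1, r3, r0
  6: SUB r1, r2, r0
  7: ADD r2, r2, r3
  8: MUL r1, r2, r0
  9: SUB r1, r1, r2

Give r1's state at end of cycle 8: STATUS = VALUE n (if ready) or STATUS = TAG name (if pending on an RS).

cycle 1: issue MUL r0<-Mul1 // r0:Mul1,r1:8,r2:5,r3:3
cycle 2: issue MUL r0<-Mul2 // r0:Mul2,r1:8,r2:5,r3:3
cycle 3: issue ADD r0<-Add1 // r0:Add1,r1:8,r2:5,r3:3
cycle 4: issue SUB r1<-Add2 // r0:Add1,r1:Add2,r2:5,r3:3
cycle 5: CDB Add1=8; issue SUB r0<-Add1 // r0:Add1,r1:Add2,r2:5,r3:3
cycle 6: CDB Add2=2; issue ADD r1<-Add2 // r0:Add1,r1:Add2,r2:5,r3:3
cycle 7: CDB Mul1=64; issue SUB r1<-Add3 // r0:Add1,r1:Add3,r2:5,r3:3
cycle 8: CDB Add1=-6; issue ADD r2<-Add1 // r0:-6,r1:Add3,r2:Add1,r3:3

STATUS = TAG Add3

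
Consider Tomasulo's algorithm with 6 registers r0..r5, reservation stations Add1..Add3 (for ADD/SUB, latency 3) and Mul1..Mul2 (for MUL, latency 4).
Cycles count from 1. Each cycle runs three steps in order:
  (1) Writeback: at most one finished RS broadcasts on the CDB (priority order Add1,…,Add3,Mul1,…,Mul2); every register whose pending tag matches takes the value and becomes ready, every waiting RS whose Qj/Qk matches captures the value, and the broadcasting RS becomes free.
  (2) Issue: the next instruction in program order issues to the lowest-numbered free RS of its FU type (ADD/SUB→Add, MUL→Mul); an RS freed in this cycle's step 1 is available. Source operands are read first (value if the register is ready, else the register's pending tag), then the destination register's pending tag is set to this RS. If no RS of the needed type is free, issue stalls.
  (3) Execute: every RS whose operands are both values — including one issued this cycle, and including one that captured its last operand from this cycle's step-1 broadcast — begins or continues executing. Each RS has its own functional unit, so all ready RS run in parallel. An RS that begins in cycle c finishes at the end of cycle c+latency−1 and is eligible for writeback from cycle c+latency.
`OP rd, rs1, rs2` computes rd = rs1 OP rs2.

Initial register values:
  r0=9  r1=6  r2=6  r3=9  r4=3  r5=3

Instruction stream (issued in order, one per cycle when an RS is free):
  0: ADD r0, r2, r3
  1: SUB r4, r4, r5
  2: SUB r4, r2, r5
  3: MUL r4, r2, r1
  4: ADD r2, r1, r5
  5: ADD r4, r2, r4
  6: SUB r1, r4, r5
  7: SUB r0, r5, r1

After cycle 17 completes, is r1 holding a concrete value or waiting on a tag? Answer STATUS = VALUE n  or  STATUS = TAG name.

STATUS = VALUE 42

cycle 1: issue ADD r0<-Add1 // r0:Add1,r1:6,r2:6,r3:9,r4:3,r5:3
cycle 2: issue SUB r4<-Add2 // r0:Add1,r1:6,r2:6,r3:9,r4:Add2,r5:3
cycle 3: issue SUB r4<-Add3 // r0:Add1,r1:6,r2:6,r3:9,r4:Add3,r5:3
cycle 4: CDB Add1=15; issue MUL r4<-Mul1 // r0:15,r1:6,r2:6,r3:9,r4:Mul1,r5:3
cycle 5: CDB Add2=0; issue ADD r2<-Add1 // r0:15,r1:6,r2:Add1,r3:9,r4:Mul1,r5:3
cycle 6: CDB Add3=3; issue ADD r4<-Add2 // r0:15,r1:6,r2:Add1,r3:9,r4:Add2,r5:3
cycle 7: issue SUB r1<-Add3 // r0:15,r1:Add3,r2:Add1,r3:9,r4:Add2,r5:3
cycle 8: CDB Add1=9; issue SUB r0<-Add1 // r0:Add1,r1:Add3,r2:9,r3:9,r4:Add2,r5:3
cycle 9: CDB Mul1=36 // r0:Add1,r1:Add3,r2:9,r3:9,r4:Add2,r5:3
cycle 10: - // r0:Add1,r1:Add3,r2:9,r3:9,r4:Add2,r5:3
cycle 11: - // r0:Add1,r1:Add3,r2:9,r3:9,r4:Add2,r5:3
cycle 12: CDB Add2=45 // r0:Add1,r1:Add3,r2:9,r3:9,r4:45,r5:3
cycle 13: - // r0:Add1,r1:Add3,r2:9,r3:9,r4:45,r5:3
cycle 14: - // r0:Add1,r1:Add3,r2:9,r3:9,r4:45,r5:3
cycle 15: CDB Add3=42 // r0:Add1,r1:42,r2:9,r3:9,r4:45,r5:3
cycle 16: - // r0:Add1,r1:42,r2:9,r3:9,r4:45,r5:3
cycle 17: - // r0:Add1,r1:42,r2:9,r3:9,r4:45,r5:3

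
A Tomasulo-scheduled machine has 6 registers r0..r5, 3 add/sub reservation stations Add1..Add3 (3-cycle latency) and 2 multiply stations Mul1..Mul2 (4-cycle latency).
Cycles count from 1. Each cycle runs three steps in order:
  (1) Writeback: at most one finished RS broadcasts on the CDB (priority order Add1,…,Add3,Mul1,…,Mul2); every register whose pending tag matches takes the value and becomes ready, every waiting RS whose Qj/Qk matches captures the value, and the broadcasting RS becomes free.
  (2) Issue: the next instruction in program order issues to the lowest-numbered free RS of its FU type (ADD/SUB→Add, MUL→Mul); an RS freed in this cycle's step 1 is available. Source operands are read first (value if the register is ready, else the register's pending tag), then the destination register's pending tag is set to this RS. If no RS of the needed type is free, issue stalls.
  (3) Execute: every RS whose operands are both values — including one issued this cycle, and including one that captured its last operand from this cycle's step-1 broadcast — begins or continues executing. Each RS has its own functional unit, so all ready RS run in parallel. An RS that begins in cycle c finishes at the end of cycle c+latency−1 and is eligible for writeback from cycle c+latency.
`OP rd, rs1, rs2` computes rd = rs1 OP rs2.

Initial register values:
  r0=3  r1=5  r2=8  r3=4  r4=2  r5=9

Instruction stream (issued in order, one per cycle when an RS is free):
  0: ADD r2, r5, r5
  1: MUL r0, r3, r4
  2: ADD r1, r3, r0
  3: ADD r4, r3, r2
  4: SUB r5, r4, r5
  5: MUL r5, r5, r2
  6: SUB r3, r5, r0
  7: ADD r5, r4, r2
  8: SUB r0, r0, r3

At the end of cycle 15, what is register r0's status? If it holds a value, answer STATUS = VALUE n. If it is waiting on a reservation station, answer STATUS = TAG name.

STATUS = TAG Add3

  c1: issue ADD r2<-Add1  regs: r0:3,r1:5,r2:Add1,r3:4,r4:2,r5:9
  c2: issue MUL r0<-Mul1  regs: r0:Mul1,r1:5,r2:Add1,r3:4,r4:2,r5:9
  c3: issue ADD r1<-Add2  regs: r0:Mul1,r1:Add2,r2:Add1,r3:4,r4:2,r5:9
  c4: CDB Add1=18; issue ADD r4<-Add1  regs: r0:Mul1,r1:Add2,r2:18,r3:4,r4:Add1,r5:9
  c5: issue SUB r5<-Add3  regs: r0:Mul1,r1:Add2,r2:18,r3:4,r4:Add1,r5:Add3
  c6: CDB Mul1=8; issue MUL r5<-Mul1  regs: r0:8,r1:Add2,r2:18,r3:4,r4:Add1,r5:Mul1
  c7: CDB Add1=22; issue SUB r3<-Add1  regs: r0:8,r1:Add2,r2:18,r3:Add1,r4:22,r5:Mul1
  c8: stall  regs: r0:8,r1:Add2,r2:18,r3:Add1,r4:22,r5:Mul1
  c9: CDB Add2=12; issue ADD r5<-Add2  regs: r0:8,r1:12,r2:18,r3:Add1,r4:22,r5:Add2
  c10: CDB Add3=13; issue SUB r0<-Add3  regs: r0:Add3,r1:12,r2:18,r3:Add1,r4:22,r5:Add2
  c11: -  regs: r0:Add3,r1:12,r2:18,r3:Add1,r4:22,r5:Add2
  c12: CDB Add2=40  regs: r0:Add3,r1:12,r2:18,r3:Add1,r4:22,r5:40
  c13: -  regs: r0:Add3,r1:12,r2:18,r3:Add1,r4:22,r5:40
  c14: CDB Mul1=234  regs: r0:Add3,r1:12,r2:18,r3:Add1,r4:22,r5:40
  c15: -  regs: r0:Add3,r1:12,r2:18,r3:Add1,r4:22,r5:40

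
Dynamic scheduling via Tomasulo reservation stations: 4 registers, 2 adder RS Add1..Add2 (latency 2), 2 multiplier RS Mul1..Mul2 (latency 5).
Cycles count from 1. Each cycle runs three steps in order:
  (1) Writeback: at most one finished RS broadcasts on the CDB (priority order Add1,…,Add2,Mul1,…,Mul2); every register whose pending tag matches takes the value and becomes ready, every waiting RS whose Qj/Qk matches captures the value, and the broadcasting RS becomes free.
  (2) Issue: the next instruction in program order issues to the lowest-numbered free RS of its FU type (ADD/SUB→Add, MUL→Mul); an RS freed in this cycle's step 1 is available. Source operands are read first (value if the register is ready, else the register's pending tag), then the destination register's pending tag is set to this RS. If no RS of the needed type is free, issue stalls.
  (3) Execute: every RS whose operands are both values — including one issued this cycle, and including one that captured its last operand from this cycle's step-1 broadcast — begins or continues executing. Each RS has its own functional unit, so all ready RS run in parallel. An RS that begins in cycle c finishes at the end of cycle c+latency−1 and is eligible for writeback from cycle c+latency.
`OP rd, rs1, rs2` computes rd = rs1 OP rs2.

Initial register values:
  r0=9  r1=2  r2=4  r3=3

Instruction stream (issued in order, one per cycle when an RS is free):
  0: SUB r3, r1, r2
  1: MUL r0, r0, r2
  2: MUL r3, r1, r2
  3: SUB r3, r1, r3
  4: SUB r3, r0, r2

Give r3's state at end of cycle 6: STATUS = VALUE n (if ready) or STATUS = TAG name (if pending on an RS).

STATUS = TAG Add2

c1: issue SUB r3<-Add1 | r0:9,r1:2,r2:4,r3:Add1
c2: issue MUL r0<-Mul1 | r0:Mul1,r1:2,r2:4,r3:Add1
c3: CDB Add1=-2; issue MUL r3<-Mul2 | r0:Mul1,r1:2,r2:4,r3:Mul2
c4: issue SUB r3<-Add1 | r0:Mul1,r1:2,r2:4,r3:Add1
c5: issue SUB r3<-Add2 | r0:Mul1,r1:2,r2:4,r3:Add2
c6: - | r0:Mul1,r1:2,r2:4,r3:Add2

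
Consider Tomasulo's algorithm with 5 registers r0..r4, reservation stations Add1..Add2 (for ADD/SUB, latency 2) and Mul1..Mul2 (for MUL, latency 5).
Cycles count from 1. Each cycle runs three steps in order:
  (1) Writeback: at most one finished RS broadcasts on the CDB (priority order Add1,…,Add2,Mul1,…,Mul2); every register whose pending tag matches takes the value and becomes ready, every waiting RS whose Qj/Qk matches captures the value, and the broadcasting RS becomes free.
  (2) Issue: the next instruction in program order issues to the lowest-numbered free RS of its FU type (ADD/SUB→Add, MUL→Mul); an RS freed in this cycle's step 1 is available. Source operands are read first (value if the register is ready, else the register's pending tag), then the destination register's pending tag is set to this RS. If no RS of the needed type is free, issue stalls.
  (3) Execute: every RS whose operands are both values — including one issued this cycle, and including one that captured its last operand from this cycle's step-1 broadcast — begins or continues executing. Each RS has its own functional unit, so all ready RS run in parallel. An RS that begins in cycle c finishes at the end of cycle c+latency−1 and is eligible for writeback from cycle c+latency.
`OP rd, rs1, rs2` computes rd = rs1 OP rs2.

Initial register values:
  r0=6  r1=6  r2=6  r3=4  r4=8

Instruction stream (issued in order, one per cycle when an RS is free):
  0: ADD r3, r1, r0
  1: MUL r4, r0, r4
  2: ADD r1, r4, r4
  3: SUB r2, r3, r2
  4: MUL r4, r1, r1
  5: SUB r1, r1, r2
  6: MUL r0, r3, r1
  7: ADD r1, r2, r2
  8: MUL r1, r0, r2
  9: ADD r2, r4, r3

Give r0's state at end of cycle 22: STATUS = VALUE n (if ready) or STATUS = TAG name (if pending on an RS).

c1: issue ADD r3<-Add1 | r0:6,r1:6,r2:6,r3:Add1,r4:8
c2: issue MUL r4<-Mul1 | r0:6,r1:6,r2:6,r3:Add1,r4:Mul1
c3: CDB Add1=12; issue ADD r1<-Add1 | r0:6,r1:Add1,r2:6,r3:12,r4:Mul1
c4: issue SUB r2<-Add2 | r0:6,r1:Add1,r2:Add2,r3:12,r4:Mul1
c5: issue MUL r4<-Mul2 | r0:6,r1:Add1,r2:Add2,r3:12,r4:Mul2
c6: CDB Add2=6; issue SUB r1<-Add2 | r0:6,r1:Add2,r2:6,r3:12,r4:Mul2
c7: CDB Mul1=48; issue MUL r0<-Mul1 | r0:Mul1,r1:Add2,r2:6,r3:12,r4:Mul2
c8: stall | r0:Mul1,r1:Add2,r2:6,r3:12,r4:Mul2
c9: CDB Add1=96; issue ADD r1<-Add1 | r0:Mul1,r1:Add1,r2:6,r3:12,r4:Mul2
c10: stall | r0:Mul1,r1:Add1,r2:6,r3:12,r4:Mul2
c11: CDB Add1=12; stall | r0:Mul1,r1:12,r2:6,r3:12,r4:Mul2
c12: CDB Add2=90; stall | r0:Mul1,r1:12,r2:6,r3:12,r4:Mul2
c13: stall | r0:Mul1,r1:12,r2:6,r3:12,r4:Mul2
c14: CDB Mul2=9216; issue MUL r1<-Mul2 | r0:Mul1,r1:Mul2,r2:6,r3:12,r4:9216
c15: issue ADD r2<-Add1 | r0:Mul1,r1:Mul2,r2:Add1,r3:12,r4:9216
c16: - | r0:Mul1,r1:Mul2,r2:Add1,r3:12,r4:9216
c17: CDB Add1=9228 | r0:Mul1,r1:Mul2,r2:9228,r3:12,r4:9216
c18: CDB Mul1=1080 | r0:1080,r1:Mul2,r2:9228,r3:12,r4:9216
c19: - | r0:1080,r1:Mul2,r2:9228,r3:12,r4:9216
c20: - | r0:1080,r1:Mul2,r2:9228,r3:12,r4:9216
c21: - | r0:1080,r1:Mul2,r2:9228,r3:12,r4:9216
c22: - | r0:1080,r1:Mul2,r2:9228,r3:12,r4:9216

STATUS = VALUE 1080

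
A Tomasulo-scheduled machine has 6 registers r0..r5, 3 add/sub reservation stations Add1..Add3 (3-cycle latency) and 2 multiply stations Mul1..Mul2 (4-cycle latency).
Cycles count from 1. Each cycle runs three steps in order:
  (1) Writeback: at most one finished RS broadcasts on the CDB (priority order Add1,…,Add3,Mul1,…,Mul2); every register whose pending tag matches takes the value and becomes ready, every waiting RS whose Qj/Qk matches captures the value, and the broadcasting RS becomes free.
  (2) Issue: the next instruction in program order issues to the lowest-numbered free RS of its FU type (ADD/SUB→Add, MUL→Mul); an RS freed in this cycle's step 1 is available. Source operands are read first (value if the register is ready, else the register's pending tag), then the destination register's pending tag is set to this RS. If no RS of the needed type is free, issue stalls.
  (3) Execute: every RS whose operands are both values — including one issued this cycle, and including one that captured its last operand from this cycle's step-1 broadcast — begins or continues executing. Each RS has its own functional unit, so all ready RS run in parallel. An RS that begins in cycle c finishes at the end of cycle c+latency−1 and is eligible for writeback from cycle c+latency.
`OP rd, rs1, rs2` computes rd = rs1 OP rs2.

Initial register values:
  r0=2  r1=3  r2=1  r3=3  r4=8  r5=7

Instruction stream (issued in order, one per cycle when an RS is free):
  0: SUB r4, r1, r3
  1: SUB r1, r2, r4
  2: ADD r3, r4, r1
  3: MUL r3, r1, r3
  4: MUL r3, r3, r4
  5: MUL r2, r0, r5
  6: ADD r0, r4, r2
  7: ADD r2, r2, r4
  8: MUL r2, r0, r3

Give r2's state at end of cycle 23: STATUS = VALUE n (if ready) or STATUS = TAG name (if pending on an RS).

  c1: issue SUB r4<-Add1  regs: r0:2,r1:3,r2:1,r3:3,r4:Add1,r5:7
  c2: issue SUB r1<-Add2  regs: r0:2,r1:Add2,r2:1,r3:3,r4:Add1,r5:7
  c3: issue ADD r3<-Add3  regs: r0:2,r1:Add2,r2:1,r3:Add3,r4:Add1,r5:7
  c4: CDB Add1=0; issue MUL r3<-Mul1  regs: r0:2,r1:Add2,r2:1,r3:Mul1,r4:0,r5:7
  c5: issue MUL r3<-Mul2  regs: r0:2,r1:Add2,r2:1,r3:Mul2,r4:0,r5:7
  c6: stall  regs: r0:2,r1:Add2,r2:1,r3:Mul2,r4:0,r5:7
  c7: CDB Add2=1; stall  regs: r0:2,r1:1,r2:1,r3:Mul2,r4:0,r5:7
  c8: stall  regs: r0:2,r1:1,r2:1,r3:Mul2,r4:0,r5:7
  c9: stall  regs: r0:2,r1:1,r2:1,r3:Mul2,r4:0,r5:7
  c10: CDB Add3=1; stall  regs: r0:2,r1:1,r2:1,r3:Mul2,r4:0,r5:7
  c11: stall  regs: r0:2,r1:1,r2:1,r3:Mul2,r4:0,r5:7
  c12: stall  regs: r0:2,r1:1,r2:1,r3:Mul2,r4:0,r5:7
  c13: stall  regs: r0:2,r1:1,r2:1,r3:Mul2,r4:0,r5:7
  c14: CDB Mul1=1; issue MUL r2<-Mul1  regs: r0:2,r1:1,r2:Mul1,r3:Mul2,r4:0,r5:7
  c15: issue ADD r0<-Add1  regs: r0:Add1,r1:1,r2:Mul1,r3:Mul2,r4:0,r5:7
  c16: issue ADD r2<-Add2  regs: r0:Add1,r1:1,r2:Add2,r3:Mul2,r4:0,r5:7
  c17: stall  regs: r0:Add1,r1:1,r2:Add2,r3:Mul2,r4:0,r5:7
  c18: CDB Mul1=14; issue MUL r2<-Mul1  regs: r0:Add1,r1:1,r2:Mul1,r3:Mul2,r4:0,r5:7
  c19: CDB Mul2=0  regs: r0:Add1,r1:1,r2:Mul1,r3:0,r4:0,r5:7
  c20: -  regs: r0:Add1,r1:1,r2:Mul1,r3:0,r4:0,r5:7
  c21: CDB Add1=14  regs: r0:14,r1:1,r2:Mul1,r3:0,r4:0,r5:7
  c22: CDB Add2=14  regs: r0:14,r1:1,r2:Mul1,r3:0,r4:0,r5:7
  c23: -  regs: r0:14,r1:1,r2:Mul1,r3:0,r4:0,r5:7

STATUS = TAG Mul1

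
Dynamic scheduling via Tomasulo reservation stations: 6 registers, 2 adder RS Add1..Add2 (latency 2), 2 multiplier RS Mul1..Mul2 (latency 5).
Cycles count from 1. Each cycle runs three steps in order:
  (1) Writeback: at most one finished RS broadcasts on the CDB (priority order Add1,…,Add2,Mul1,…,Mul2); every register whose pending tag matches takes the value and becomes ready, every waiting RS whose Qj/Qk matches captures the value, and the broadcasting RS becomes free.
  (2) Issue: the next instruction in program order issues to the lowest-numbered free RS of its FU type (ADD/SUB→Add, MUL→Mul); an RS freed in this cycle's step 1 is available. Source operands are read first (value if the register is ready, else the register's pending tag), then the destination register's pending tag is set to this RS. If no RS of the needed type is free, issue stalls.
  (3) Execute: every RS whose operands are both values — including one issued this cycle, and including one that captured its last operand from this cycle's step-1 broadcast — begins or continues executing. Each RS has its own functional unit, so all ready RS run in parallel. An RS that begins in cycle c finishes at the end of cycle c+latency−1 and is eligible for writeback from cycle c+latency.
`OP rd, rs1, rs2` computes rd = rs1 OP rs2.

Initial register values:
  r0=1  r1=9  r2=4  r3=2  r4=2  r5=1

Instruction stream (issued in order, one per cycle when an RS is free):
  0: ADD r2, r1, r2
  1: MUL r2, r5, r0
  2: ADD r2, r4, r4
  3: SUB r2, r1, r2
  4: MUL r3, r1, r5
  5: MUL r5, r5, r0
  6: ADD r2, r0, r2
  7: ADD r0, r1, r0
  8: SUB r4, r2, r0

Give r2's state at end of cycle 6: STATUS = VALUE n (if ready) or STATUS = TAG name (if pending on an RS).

STATUS = TAG Add2

c1: issue ADD r2<-Add1 | r0:1,r1:9,r2:Add1,r3:2,r4:2,r5:1
c2: issue MUL r2<-Mul1 | r0:1,r1:9,r2:Mul1,r3:2,r4:2,r5:1
c3: CDB Add1=13; issue ADD r2<-Add1 | r0:1,r1:9,r2:Add1,r3:2,r4:2,r5:1
c4: issue SUB r2<-Add2 | r0:1,r1:9,r2:Add2,r3:2,r4:2,r5:1
c5: CDB Add1=4; issue MUL r3<-Mul2 | r0:1,r1:9,r2:Add2,r3:Mul2,r4:2,r5:1
c6: stall | r0:1,r1:9,r2:Add2,r3:Mul2,r4:2,r5:1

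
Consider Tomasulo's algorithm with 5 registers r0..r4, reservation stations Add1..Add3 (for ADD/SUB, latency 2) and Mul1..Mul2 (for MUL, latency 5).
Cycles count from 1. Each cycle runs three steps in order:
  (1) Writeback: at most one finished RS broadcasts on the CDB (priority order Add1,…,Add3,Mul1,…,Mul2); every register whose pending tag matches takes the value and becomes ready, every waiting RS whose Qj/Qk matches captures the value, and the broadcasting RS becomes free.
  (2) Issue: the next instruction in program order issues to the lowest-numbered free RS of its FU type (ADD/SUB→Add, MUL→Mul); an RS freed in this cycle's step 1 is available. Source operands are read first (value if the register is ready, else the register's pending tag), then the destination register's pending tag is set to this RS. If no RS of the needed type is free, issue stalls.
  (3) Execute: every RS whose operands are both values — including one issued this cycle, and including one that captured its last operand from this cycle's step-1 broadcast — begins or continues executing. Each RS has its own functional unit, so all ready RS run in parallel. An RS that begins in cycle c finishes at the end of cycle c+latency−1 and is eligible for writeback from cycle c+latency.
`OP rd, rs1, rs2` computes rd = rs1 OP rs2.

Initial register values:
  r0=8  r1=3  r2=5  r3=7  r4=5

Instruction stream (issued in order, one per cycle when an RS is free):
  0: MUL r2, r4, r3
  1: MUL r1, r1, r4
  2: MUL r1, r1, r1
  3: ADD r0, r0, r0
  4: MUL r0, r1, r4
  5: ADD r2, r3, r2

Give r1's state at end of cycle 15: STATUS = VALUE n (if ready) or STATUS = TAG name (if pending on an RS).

c1: issue MUL r2<-Mul1 | r0:8,r1:3,r2:Mul1,r3:7,r4:5
c2: issue MUL r1<-Mul2 | r0:8,r1:Mul2,r2:Mul1,r3:7,r4:5
c3: stall | r0:8,r1:Mul2,r2:Mul1,r3:7,r4:5
c4: stall | r0:8,r1:Mul2,r2:Mul1,r3:7,r4:5
c5: stall | r0:8,r1:Mul2,r2:Mul1,r3:7,r4:5
c6: CDB Mul1=35; issue MUL r1<-Mul1 | r0:8,r1:Mul1,r2:35,r3:7,r4:5
c7: CDB Mul2=15; issue ADD r0<-Add1 | r0:Add1,r1:Mul1,r2:35,r3:7,r4:5
c8: issue MUL r0<-Mul2 | r0:Mul2,r1:Mul1,r2:35,r3:7,r4:5
c9: CDB Add1=16; issue ADD r2<-Add1 | r0:Mul2,r1:Mul1,r2:Add1,r3:7,r4:5
c10: - | r0:Mul2,r1:Mul1,r2:Add1,r3:7,r4:5
c11: CDB Add1=42 | r0:Mul2,r1:Mul1,r2:42,r3:7,r4:5
c12: CDB Mul1=225 | r0:Mul2,r1:225,r2:42,r3:7,r4:5
c13: - | r0:Mul2,r1:225,r2:42,r3:7,r4:5
c14: - | r0:Mul2,r1:225,r2:42,r3:7,r4:5
c15: - | r0:Mul2,r1:225,r2:42,r3:7,r4:5

STATUS = VALUE 225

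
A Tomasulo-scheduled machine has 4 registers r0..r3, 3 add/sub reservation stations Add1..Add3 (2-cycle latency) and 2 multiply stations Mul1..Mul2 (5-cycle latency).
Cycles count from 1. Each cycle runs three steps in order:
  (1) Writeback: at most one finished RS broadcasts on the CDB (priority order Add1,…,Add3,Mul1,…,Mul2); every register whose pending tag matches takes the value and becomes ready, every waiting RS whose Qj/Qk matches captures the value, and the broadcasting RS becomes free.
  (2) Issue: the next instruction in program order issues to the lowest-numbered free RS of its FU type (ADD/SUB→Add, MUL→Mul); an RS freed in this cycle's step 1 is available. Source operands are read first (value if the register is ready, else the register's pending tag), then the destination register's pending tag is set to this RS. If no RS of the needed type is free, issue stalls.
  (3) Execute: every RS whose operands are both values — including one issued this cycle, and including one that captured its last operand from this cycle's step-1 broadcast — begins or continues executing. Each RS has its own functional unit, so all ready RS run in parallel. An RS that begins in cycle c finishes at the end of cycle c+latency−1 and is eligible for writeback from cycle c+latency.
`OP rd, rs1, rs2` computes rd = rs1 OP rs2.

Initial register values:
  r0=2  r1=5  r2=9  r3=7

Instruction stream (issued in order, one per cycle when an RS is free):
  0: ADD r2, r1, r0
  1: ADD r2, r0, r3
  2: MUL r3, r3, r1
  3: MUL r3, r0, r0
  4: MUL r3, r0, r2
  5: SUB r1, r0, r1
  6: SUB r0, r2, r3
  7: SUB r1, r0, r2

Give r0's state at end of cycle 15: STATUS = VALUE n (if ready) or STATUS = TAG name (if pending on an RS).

  c1: issue ADD r2<-Add1  regs: r0:2,r1:5,r2:Add1,r3:7
  c2: issue ADD r2<-Add2  regs: r0:2,r1:5,r2:Add2,r3:7
  c3: CDB Add1=7; issue MUL r3<-Mul1  regs: r0:2,r1:5,r2:Add2,r3:Mul1
  c4: CDB Add2=9; issue MUL r3<-Mul2  regs: r0:2,r1:5,r2:9,r3:Mul2
  c5: stall  regs: r0:2,r1:5,r2:9,r3:Mul2
  c6: stall  regs: r0:2,r1:5,r2:9,r3:Mul2
  c7: stall  regs: r0:2,r1:5,r2:9,r3:Mul2
  c8: CDB Mul1=35; issue MUL r3<-Mul1  regs: r0:2,r1:5,r2:9,r3:Mul1
  c9: CDB Mul2=4; issue SUB r1<-Add1  regs: r0:2,r1:Add1,r2:9,r3:Mul1
  c10: issue SUB r0<-Add2  regs: r0:Add2,r1:Add1,r2:9,r3:Mul1
  c11: CDB Add1=-3; issue SUB r1<-Add1  regs: r0:Add2,r1:Add1,r2:9,r3:Mul1
  c12: -  regs: r0:Add2,r1:Add1,r2:9,r3:Mul1
  c13: CDB Mul1=18  regs: r0:Add2,r1:Add1,r2:9,r3:18
  c14: -  regs: r0:Add2,r1:Add1,r2:9,r3:18
  c15: CDB Add2=-9  regs: r0:-9,r1:Add1,r2:9,r3:18

STATUS = VALUE -9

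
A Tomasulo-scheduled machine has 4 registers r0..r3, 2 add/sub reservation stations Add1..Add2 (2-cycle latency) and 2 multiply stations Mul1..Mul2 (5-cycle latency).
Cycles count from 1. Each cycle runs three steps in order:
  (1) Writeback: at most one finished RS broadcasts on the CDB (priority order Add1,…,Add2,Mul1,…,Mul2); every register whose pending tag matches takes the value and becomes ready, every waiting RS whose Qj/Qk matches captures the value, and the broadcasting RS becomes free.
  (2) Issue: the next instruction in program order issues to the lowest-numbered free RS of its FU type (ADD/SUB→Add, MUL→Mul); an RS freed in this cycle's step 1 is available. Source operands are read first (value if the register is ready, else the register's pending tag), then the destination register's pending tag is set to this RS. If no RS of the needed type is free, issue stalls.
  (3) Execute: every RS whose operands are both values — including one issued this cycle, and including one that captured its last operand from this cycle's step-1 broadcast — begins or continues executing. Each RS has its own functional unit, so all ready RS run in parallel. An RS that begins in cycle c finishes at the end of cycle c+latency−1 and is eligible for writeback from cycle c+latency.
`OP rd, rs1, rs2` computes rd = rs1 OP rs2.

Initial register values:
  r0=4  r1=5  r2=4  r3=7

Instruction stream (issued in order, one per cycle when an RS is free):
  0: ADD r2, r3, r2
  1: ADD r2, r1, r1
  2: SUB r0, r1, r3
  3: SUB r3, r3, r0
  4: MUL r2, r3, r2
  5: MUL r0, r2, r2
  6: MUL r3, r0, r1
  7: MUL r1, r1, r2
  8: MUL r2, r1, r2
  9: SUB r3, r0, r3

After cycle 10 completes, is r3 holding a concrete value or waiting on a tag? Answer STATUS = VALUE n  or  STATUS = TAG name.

STATUS = VALUE 9

  c1: issue ADD r2<-Add1  regs: r0:4,r1:5,r2:Add1,r3:7
  c2: issue ADD r2<-Add2  regs: r0:4,r1:5,r2:Add2,r3:7
  c3: CDB Add1=11; issue SUB r0<-Add1  regs: r0:Add1,r1:5,r2:Add2,r3:7
  c4: CDB Add2=10; issue SUB r3<-Add2  regs: r0:Add1,r1:5,r2:10,r3:Add2
  c5: CDB Add1=-2; issue MUL r2<-Mul1  regs: r0:-2,r1:5,r2:Mul1,r3:Add2
  c6: issue MUL r0<-Mul2  regs: r0:Mul2,r1:5,r2:Mul1,r3:Add2
  c7: CDB Add2=9; stall  regs: r0:Mul2,r1:5,r2:Mul1,r3:9
  c8: stall  regs: r0:Mul2,r1:5,r2:Mul1,r3:9
  c9: stall  regs: r0:Mul2,r1:5,r2:Mul1,r3:9
  c10: stall  regs: r0:Mul2,r1:5,r2:Mul1,r3:9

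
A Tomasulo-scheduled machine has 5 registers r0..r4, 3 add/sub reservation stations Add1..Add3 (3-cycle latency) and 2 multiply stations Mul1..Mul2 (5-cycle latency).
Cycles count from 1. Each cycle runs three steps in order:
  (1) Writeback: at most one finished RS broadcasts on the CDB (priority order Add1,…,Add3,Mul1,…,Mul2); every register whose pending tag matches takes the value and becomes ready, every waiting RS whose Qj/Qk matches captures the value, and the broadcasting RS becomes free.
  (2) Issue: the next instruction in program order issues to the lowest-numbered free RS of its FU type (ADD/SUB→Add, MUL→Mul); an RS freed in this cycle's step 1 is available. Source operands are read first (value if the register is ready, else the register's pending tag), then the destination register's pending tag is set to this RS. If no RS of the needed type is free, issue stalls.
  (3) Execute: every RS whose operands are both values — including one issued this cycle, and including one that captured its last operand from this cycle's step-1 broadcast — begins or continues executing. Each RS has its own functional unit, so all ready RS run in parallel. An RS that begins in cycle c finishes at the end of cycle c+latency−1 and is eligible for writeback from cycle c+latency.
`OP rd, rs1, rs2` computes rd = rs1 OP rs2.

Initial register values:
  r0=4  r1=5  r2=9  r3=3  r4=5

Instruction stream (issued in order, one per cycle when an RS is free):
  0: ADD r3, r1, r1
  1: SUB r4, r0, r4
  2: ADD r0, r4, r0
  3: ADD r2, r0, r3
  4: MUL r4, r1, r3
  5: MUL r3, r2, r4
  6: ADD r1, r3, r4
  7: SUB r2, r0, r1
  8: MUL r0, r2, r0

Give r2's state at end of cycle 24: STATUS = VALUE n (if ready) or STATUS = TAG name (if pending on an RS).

STATUS = VALUE -697

cycle 1: issue ADD r3<-Add1 // r0:4,r1:5,r2:9,r3:Add1,r4:5
cycle 2: issue SUB r4<-Add2 // r0:4,r1:5,r2:9,r3:Add1,r4:Add2
cycle 3: issue ADD r0<-Add3 // r0:Add3,r1:5,r2:9,r3:Add1,r4:Add2
cycle 4: CDB Add1=10; issue ADD r2<-Add1 // r0:Add3,r1:5,r2:Add1,r3:10,r4:Add2
cycle 5: CDB Add2=-1; issue MUL r4<-Mul1 // r0:Add3,r1:5,r2:Add1,r3:10,r4:Mul1
cycle 6: issue MUL r3<-Mul2 // r0:Add3,r1:5,r2:Add1,r3:Mul2,r4:Mul1
cycle 7: issue ADD r1<-Add2 // r0:Add3,r1:Add2,r2:Add1,r3:Mul2,r4:Mul1
cycle 8: CDB Add3=3; issue SUB r2<-Add3 // r0:3,r1:Add2,r2:Add3,r3:Mul2,r4:Mul1
cycle 9: stall // r0:3,r1:Add2,r2:Add3,r3:Mul2,r4:Mul1
cycle 10: CDB Mul1=50; issue MUL r0<-Mul1 // r0:Mul1,r1:Add2,r2:Add3,r3:Mul2,r4:50
cycle 11: CDB Add1=13 // r0:Mul1,r1:Add2,r2:Add3,r3:Mul2,r4:50
cycle 12: - // r0:Mul1,r1:Add2,r2:Add3,r3:Mul2,r4:50
cycle 13: - // r0:Mul1,r1:Add2,r2:Add3,r3:Mul2,r4:50
cycle 14: - // r0:Mul1,r1:Add2,r2:Add3,r3:Mul2,r4:50
cycle 15: - // r0:Mul1,r1:Add2,r2:Add3,r3:Mul2,r4:50
cycle 16: CDB Mul2=650 // r0:Mul1,r1:Add2,r2:Add3,r3:650,r4:50
cycle 17: - // r0:Mul1,r1:Add2,r2:Add3,r3:650,r4:50
cycle 18: - // r0:Mul1,r1:Add2,r2:Add3,r3:650,r4:50
cycle 19: CDB Add2=700 // r0:Mul1,r1:700,r2:Add3,r3:650,r4:50
cycle 20: - // r0:Mul1,r1:700,r2:Add3,r3:650,r4:50
cycle 21: - // r0:Mul1,r1:700,r2:Add3,r3:650,r4:50
cycle 22: CDB Add3=-697 // r0:Mul1,r1:700,r2:-697,r3:650,r4:50
cycle 23: - // r0:Mul1,r1:700,r2:-697,r3:650,r4:50
cycle 24: - // r0:Mul1,r1:700,r2:-697,r3:650,r4:50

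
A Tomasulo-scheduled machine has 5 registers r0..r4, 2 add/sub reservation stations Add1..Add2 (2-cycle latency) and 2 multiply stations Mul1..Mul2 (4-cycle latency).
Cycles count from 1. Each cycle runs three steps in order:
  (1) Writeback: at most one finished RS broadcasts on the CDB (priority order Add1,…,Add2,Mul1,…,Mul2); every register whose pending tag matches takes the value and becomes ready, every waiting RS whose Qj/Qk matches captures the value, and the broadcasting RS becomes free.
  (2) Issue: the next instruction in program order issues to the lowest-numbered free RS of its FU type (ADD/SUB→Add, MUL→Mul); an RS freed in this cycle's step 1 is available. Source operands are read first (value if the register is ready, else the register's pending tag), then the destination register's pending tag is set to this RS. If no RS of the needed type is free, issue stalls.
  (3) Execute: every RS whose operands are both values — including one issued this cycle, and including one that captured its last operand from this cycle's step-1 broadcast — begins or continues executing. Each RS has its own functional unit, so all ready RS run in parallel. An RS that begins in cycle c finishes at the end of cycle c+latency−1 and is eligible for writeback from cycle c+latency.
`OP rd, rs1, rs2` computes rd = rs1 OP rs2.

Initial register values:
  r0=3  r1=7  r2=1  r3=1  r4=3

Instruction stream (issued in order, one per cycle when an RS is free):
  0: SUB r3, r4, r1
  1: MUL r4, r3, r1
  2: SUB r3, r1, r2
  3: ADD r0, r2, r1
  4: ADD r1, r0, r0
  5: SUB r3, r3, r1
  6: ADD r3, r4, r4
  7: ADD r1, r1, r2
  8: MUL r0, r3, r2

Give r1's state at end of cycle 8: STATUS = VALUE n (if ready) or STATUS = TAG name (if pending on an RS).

c1: issue SUB r3<-Add1 | r0:3,r1:7,r2:1,r3:Add1,r4:3
c2: issue MUL r4<-Mul1 | r0:3,r1:7,r2:1,r3:Add1,r4:Mul1
c3: CDB Add1=-4; issue SUB r3<-Add1 | r0:3,r1:7,r2:1,r3:Add1,r4:Mul1
c4: issue ADD r0<-Add2 | r0:Add2,r1:7,r2:1,r3:Add1,r4:Mul1
c5: CDB Add1=6; issue ADD r1<-Add1 | r0:Add2,r1:Add1,r2:1,r3:6,r4:Mul1
c6: CDB Add2=8; issue SUB r3<-Add2 | r0:8,r1:Add1,r2:1,r3:Add2,r4:Mul1
c7: CDB Mul1=-28; stall | r0:8,r1:Add1,r2:1,r3:Add2,r4:-28
c8: CDB Add1=16; issue ADD r3<-Add1 | r0:8,r1:16,r2:1,r3:Add1,r4:-28

STATUS = VALUE 16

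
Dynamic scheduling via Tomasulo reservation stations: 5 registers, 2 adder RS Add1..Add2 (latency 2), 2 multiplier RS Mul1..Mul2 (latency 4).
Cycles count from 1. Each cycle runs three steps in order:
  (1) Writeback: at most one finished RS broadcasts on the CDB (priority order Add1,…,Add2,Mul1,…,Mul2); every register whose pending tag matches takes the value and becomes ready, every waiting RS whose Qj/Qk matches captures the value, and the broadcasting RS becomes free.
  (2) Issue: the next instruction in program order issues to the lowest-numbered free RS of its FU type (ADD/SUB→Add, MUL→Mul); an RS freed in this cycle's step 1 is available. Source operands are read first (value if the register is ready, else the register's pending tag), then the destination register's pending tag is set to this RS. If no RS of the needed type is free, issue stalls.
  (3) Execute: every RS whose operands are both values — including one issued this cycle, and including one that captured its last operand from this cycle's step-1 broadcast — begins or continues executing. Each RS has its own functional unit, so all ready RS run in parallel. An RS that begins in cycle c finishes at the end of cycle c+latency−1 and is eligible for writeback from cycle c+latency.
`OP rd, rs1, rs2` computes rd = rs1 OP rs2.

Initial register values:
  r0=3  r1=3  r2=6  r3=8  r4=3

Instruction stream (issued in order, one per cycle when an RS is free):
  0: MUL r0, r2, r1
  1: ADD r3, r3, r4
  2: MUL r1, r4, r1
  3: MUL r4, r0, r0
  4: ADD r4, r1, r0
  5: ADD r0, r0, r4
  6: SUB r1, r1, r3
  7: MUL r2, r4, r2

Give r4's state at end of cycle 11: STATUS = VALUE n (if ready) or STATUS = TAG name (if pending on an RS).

STATUS = VALUE 27

cycle 1: issue MUL r0<-Mul1 // r0:Mul1,r1:3,r2:6,r3:8,r4:3
cycle 2: issue ADD r3<-Add1 // r0:Mul1,r1:3,r2:6,r3:Add1,r4:3
cycle 3: issue MUL r1<-Mul2 // r0:Mul1,r1:Mul2,r2:6,r3:Add1,r4:3
cycle 4: CDB Add1=11; stall // r0:Mul1,r1:Mul2,r2:6,r3:11,r4:3
cycle 5: CDB Mul1=18; issue MUL r4<-Mul1 // r0:18,r1:Mul2,r2:6,r3:11,r4:Mul1
cycle 6: issue ADD r4<-Add1 // r0:18,r1:Mul2,r2:6,r3:11,r4:Add1
cycle 7: CDB Mul2=9; issue ADD r0<-Add2 // r0:Add2,r1:9,r2:6,r3:11,r4:Add1
cycle 8: stall // r0:Add2,r1:9,r2:6,r3:11,r4:Add1
cycle 9: CDB Add1=27; issue SUB r1<-Add1 // r0:Add2,r1:Add1,r2:6,r3:11,r4:27
cycle 10: CDB Mul1=324; issue MUL r2<-Mul1 // r0:Add2,r1:Add1,r2:Mul1,r3:11,r4:27
cycle 11: CDB Add1=-2 // r0:Add2,r1:-2,r2:Mul1,r3:11,r4:27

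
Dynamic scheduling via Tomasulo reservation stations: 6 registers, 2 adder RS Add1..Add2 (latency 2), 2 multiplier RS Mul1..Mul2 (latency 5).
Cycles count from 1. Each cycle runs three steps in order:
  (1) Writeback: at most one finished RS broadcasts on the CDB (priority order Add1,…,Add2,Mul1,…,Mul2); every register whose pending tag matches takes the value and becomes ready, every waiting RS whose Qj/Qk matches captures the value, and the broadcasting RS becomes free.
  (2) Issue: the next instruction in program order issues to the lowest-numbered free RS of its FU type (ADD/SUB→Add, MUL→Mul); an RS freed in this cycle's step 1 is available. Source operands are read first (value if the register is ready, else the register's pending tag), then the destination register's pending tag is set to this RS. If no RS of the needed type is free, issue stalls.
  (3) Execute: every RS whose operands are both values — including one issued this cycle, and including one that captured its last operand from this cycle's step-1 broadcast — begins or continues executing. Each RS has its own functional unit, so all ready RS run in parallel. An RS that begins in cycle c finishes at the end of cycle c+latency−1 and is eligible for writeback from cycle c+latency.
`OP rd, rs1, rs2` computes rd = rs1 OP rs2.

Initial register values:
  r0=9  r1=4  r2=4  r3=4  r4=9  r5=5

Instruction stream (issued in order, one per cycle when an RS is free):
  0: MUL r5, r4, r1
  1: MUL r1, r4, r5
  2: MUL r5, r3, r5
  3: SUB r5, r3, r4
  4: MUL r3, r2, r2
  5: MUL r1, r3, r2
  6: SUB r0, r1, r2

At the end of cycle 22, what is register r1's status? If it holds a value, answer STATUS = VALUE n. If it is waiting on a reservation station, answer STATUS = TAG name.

cycle 1: issue MUL r5<-Mul1 // r0:9,r1:4,r2:4,r3:4,r4:9,r5:Mul1
cycle 2: issue MUL r1<-Mul2 // r0:9,r1:Mul2,r2:4,r3:4,r4:9,r5:Mul1
cycle 3: stall // r0:9,r1:Mul2,r2:4,r3:4,r4:9,r5:Mul1
cycle 4: stall // r0:9,r1:Mul2,r2:4,r3:4,r4:9,r5:Mul1
cycle 5: stall // r0:9,r1:Mul2,r2:4,r3:4,r4:9,r5:Mul1
cycle 6: CDB Mul1=36; issue MUL r5<-Mul1 // r0:9,r1:Mul2,r2:4,r3:4,r4:9,r5:Mul1
cycle 7: issue SUB r5<-Add1 // r0:9,r1:Mul2,r2:4,r3:4,r4:9,r5:Add1
cycle 8: stall // r0:9,r1:Mul2,r2:4,r3:4,r4:9,r5:Add1
cycle 9: CDB Add1=-5; stall // r0:9,r1:Mul2,r2:4,r3:4,r4:9,r5:-5
cycle 10: stall // r0:9,r1:Mul2,r2:4,r3:4,r4:9,r5:-5
cycle 11: CDB Mul1=144; issue MUL r3<-Mul1 // r0:9,r1:Mul2,r2:4,r3:Mul1,r4:9,r5:-5
cycle 12: CDB Mul2=324; issue MUL r1<-Mul2 // r0:9,r1:Mul2,r2:4,r3:Mul1,r4:9,r5:-5
cycle 13: issue SUB r0<-Add1 // r0:Add1,r1:Mul2,r2:4,r3:Mul1,r4:9,r5:-5
cycle 14: - // r0:Add1,r1:Mul2,r2:4,r3:Mul1,r4:9,r5:-5
cycle 15: - // r0:Add1,r1:Mul2,r2:4,r3:Mul1,r4:9,r5:-5
cycle 16: CDB Mul1=16 // r0:Add1,r1:Mul2,r2:4,r3:16,r4:9,r5:-5
cycle 17: - // r0:Add1,r1:Mul2,r2:4,r3:16,r4:9,r5:-5
cycle 18: - // r0:Add1,r1:Mul2,r2:4,r3:16,r4:9,r5:-5
cycle 19: - // r0:Add1,r1:Mul2,r2:4,r3:16,r4:9,r5:-5
cycle 20: - // r0:Add1,r1:Mul2,r2:4,r3:16,r4:9,r5:-5
cycle 21: CDB Mul2=64 // r0:Add1,r1:64,r2:4,r3:16,r4:9,r5:-5
cycle 22: - // r0:Add1,r1:64,r2:4,r3:16,r4:9,r5:-5

STATUS = VALUE 64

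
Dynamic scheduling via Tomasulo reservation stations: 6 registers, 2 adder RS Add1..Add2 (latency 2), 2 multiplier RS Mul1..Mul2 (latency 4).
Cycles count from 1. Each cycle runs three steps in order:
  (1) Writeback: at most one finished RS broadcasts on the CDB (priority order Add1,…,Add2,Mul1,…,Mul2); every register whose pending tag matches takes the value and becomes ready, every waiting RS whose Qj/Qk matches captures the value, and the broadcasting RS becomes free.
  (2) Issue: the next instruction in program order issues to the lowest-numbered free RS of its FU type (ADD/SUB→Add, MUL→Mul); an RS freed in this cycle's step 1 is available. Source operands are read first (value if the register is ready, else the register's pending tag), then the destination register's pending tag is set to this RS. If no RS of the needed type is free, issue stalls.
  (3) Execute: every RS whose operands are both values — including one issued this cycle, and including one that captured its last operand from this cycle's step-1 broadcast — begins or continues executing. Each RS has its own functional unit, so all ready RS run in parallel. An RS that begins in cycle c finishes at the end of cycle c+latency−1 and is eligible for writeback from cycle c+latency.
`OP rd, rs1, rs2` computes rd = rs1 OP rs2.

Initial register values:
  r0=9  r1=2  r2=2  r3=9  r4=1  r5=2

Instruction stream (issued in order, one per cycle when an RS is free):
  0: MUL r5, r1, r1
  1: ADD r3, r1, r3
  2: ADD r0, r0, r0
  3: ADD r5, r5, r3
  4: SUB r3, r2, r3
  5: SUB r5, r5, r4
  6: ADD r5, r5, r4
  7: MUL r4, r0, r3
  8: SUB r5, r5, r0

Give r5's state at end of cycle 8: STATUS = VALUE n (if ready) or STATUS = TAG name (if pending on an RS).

STATUS = TAG Add1

  c1: issue MUL r5<-Mul1  regs: r0:9,r1:2,r2:2,r3:9,r4:1,r5:Mul1
  c2: issue ADD r3<-Add1  regs: r0:9,r1:2,r2:2,r3:Add1,r4:1,r5:Mul1
  c3: issue ADD r0<-Add2  regs: r0:Add2,r1:2,r2:2,r3:Add1,r4:1,r5:Mul1
  c4: CDB Add1=11; issue ADD r5<-Add1  regs: r0:Add2,r1:2,r2:2,r3:11,r4:1,r5:Add1
  c5: CDB Add2=18; issue SUB r3<-Add2  regs: r0:18,r1:2,r2:2,r3:Add2,r4:1,r5:Add1
  c6: CDB Mul1=4; stall  regs: r0:18,r1:2,r2:2,r3:Add2,r4:1,r5:Add1
  c7: CDB Add2=-9; issue SUB r5<-Add2  regs: r0:18,r1:2,r2:2,r3:-9,r4:1,r5:Add2
  c8: CDB Add1=15; issue ADD r5<-Add1  regs: r0:18,r1:2,r2:2,r3:-9,r4:1,r5:Add1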